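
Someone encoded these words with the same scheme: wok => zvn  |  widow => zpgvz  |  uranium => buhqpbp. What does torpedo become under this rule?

wvuslgv

The shift depends on letter class: consonant w→z is +3, but vowel o→v is +7. The rule splits by letter class: vowels +7, consonants +3.
For torpedo: t(cons)+3=w, o(vowel)+7=v, r(cons)+3=u, p(cons)+3=s, e(vowel)+7=l, d(cons)+3=g, o(vowel)+7=v.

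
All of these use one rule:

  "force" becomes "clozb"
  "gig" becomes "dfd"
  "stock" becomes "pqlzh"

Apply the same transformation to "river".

Compare letters: f→c is +23, o→l is +23, r→o is +23 — a constant shift. This is a Caesar cipher with shift 23.
On river: r+23=o, i+23=f, v+23=s, e+23=b, r+23=o.

ofsbo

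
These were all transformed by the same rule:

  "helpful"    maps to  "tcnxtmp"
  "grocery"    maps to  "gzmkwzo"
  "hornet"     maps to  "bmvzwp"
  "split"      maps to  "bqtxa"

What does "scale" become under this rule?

mtika

The output letters match the input read backwards, each shifted +8: helpful reversed is lufpleh. Read the word backwards and shift each letter +8.
Applying it to scale: reverse → elacs; then shift: e+8=m, l+8=t, a+8=i, c+8=k, s+8=a.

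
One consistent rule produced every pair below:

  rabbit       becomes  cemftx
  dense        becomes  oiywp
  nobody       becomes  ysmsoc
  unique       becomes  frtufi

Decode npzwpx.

Shifts by position in rabbit: pos 0: r→c (+11), pos 1: a→e (+4), pos 2: b→m (+11), pos 3: b→f (+4) — repeating every 2. The shifts repeat in a cycle of length 2: positions 0,1,… shift by +11, +4, then the pattern repeats.
Undoing it on npzwpx: n−11=c, p−4=l, z−11=o, w−4=s, p−11=e, x−4=t.

closet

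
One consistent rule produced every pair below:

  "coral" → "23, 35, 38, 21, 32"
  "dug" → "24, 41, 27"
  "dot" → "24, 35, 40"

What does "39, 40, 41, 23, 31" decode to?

Each letter is replaced by its alphabet position (a=1..z=26) + 20.
Undoing it on 39, 40, 41, 23, 31: 39→(39−20)÷1=19=s, 40→(40−20)÷1=20=t, 41→(41−20)÷1=21=u, 23→(23−20)÷1=3=c, 31→(31−20)÷1=11=k.

stuck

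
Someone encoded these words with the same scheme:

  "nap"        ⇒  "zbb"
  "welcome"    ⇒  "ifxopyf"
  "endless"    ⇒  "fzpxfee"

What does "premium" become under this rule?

Vowels shift forward by 1 and consonants shift forward by 12.
On premium: p(cons)+12=b, r(cons)+12=d, e(vowel)+1=f, m(cons)+12=y, i(vowel)+1=j, u(vowel)+1=v, m(cons)+12=y.

bdfyjvy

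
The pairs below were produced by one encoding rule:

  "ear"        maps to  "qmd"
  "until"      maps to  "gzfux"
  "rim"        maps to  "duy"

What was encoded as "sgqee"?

Compare letters: e→q is +12, a→m is +12, r→d is +12 — a constant shift. This is a Caesar cipher with shift 12.
Reversing it on sgqee: s−12=g, g−12=u, q−12=e, e−12=s, e−12=s.

guess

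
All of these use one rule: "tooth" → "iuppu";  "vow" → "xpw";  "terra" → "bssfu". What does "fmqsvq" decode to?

purple

The output letters match the input read backwards, each shifted +1: tooth reversed is htoot. Two steps: reverse the string, then apply a Caesar shift of +1.
Undoing it on fmqsvq: shift back: f−1=e, m−1=l, q−1=p, s−1=r, v−1=u, q−1=p → elprup; then reverse → purple.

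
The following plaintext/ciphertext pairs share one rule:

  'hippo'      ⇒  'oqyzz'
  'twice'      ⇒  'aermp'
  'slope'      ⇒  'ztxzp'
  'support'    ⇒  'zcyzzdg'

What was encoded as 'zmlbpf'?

secret

In hippo: h→o is +7, i→q is +8, p→y is +9, p→z is +10 — the shift increases by 1 each position. Each letter shifts forward by (position + 7), i.e. 7, 8, 9, … — the shift grows by one for each successive letter.
Reversing it on zmlbpf: z−7=s, m−8=e, l−9=c, b−10=r, p−11=e, f−12=t.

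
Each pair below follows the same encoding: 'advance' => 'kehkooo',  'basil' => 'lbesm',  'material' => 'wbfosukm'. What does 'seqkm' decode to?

Shifts by position in advance: pos 0: a→k (+10), pos 1: d→e (+1), pos 2: v→h (+12), pos 3: a→k (+10), pos 4: n→o (+1), pos 5: c→o (+12) — repeating every 3. A repeating key of period 3 is used — shifts +10, +1, +12 over and over.
Reversing it on seqkm: s−10=i, e−1=d, q−12=e, k−10=a, m−1=l.

ideal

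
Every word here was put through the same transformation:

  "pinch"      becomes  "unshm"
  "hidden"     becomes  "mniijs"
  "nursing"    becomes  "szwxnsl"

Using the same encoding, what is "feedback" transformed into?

Compare letters: p→u is +5, i→n is +5, n→s is +5 — a constant shift. Every letter moves 5 places later in the alphabet, wrapping around z→a.
Applying it to feedback: f+5=k, e+5=j, e+5=j, d+5=i, b+5=g, a+5=f, c+5=h, k+5=p.

kjjigfhp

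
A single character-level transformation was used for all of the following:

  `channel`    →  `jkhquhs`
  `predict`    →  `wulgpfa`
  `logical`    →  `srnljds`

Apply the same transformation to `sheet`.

Shifts by position in channel: pos 0: c→j (+7), pos 1: h→k (+3), pos 2: a→h (+7), pos 3: n→q (+3) — repeating every 2. The shifts repeat in a cycle of length 2: positions 0,1,… shift by +7, +3, then the pattern repeats.
For sheet: s+7=z, h+3=k, e+7=l, e+3=h, t+7=a.

zklha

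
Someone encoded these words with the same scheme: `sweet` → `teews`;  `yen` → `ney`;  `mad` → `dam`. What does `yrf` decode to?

The output letters match the input read backwards: sweet reversed is teews. It's just the letters in reverse order.
Undoing it on yrf: then reverse → fry.

fry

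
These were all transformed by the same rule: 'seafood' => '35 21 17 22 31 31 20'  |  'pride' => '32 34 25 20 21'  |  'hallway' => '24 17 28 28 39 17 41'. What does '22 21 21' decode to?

s is letter #19 and maps to 35: an offset of 16. Each letter is replaced by its alphabet position (a=1..z=26) + 16.
Undoing it on 22 21 21: 22→(22−16)÷1=6=f, 21→(21−16)÷1=5=e, 21→(21−16)÷1=5=e.

fee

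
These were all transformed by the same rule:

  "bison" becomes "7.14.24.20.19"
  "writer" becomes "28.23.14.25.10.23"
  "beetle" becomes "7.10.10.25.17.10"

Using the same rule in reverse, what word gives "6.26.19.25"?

Letters become their 1-based position plus 5 (so a→6, b→7, …).
Undoing it on 6.26.19.25: 6→(6−5)÷1=1=a, 26→(26−5)÷1=21=u, 19→(19−5)÷1=14=n, 25→(25−5)÷1=20=t.

aunt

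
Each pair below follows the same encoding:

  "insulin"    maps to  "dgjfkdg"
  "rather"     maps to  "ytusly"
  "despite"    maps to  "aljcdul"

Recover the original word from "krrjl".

i(8)→d(3) and n(13)→g(6) fit y≡11x+19 (mod 26); the inverse of 11 mod 26 is 19. Treating letters as 0–25, the rule is x ↦ 11x + 19 (mod 26).
Undoing it on krrjl: k(10)→19·(10−19)≡11=l; r(17)→19·(17−19)≡14=o; r(17)→19·(17−19)≡14=o; j(9)→19·(9−19)≡18=s; l(11)→19·(11−19)≡4=e (all mod 26).

loose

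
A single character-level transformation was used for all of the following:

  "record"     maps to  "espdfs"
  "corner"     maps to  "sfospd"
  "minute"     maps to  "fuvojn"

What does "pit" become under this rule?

ujq

Two steps: reverse the string, then apply a Caesar shift of +1.
For pit: reverse → tip; then shift: t+1=u, i+1=j, p+1=q.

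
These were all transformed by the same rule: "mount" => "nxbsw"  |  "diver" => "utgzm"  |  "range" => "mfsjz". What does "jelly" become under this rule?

yziiv

m(12)→n(13) and o(14)→x(23) fit y≡5x+5 (mod 26); the inverse of 5 mod 26 is 21. This is an affine cipher: with a=0,…,z=25, each position x becomes (5x+5) mod 26.
On jelly: j(9)→5·9+5≡24=y; e(4)→5·4+5≡25=z; l(11)→5·11+5≡8=i; l(11)→5·11+5≡8=i; y(24)→5·24+5≡21=v (all mod 26).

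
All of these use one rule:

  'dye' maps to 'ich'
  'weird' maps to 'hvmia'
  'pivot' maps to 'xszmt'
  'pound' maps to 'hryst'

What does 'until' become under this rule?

The output letters match the input read backwards, each shifted +4: dye reversed is eyd. Two steps: reverse the string, then apply a Caesar shift of +4.
For until: reverse → litnu; then shift: l+4=p, i+4=m, t+4=x, n+4=r, u+4=y.

pmxry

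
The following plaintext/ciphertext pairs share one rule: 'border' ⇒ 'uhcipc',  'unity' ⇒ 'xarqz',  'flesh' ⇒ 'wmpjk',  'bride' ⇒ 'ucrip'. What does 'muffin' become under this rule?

b(1)→u(20) and o(14)→h(7) fit y≡7x+13 (mod 26); the inverse of 7 mod 26 is 15. This is an affine cipher: with a=0,…,z=25, each position x becomes (7x+13) mod 26.
Applying it to muffin: m(12)→7·12+13≡19=t; u(20)→7·20+13≡23=x; f(5)→7·5+13≡22=w; f(5)→7·5+13≡22=w; i(8)→7·8+13≡17=r; n(13)→7·13+13≡0=a (all mod 26).

txwwra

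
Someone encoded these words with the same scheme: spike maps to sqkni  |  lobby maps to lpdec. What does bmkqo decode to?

blink

The shift increases by 1 at each position, starting from +0: 0, 1, 2, ….
Reversing it on bmkqo: b−0=b, m−1=l, k−2=i, q−3=n, o−4=k.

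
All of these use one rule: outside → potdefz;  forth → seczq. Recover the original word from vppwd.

The word is reversed, then every letter is shifted forward by 11.
Reversing it on vppwd: shift back: v−11=k, p−11=e, p−11=e, w−11=l, d−11=s → keels; then reverse → sleek.

sleek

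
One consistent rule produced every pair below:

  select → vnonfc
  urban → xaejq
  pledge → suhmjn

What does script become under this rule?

The shifts repeat in a cycle of length 2: positions 0,1,… shift by +3, +9, then the pattern repeats.
For script: s+3=v, c+9=l, r+3=u, i+9=r, p+3=s, t+9=c.

vlursc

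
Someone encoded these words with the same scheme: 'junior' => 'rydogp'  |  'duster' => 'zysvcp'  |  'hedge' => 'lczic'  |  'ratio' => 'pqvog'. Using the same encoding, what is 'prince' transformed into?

jpodwc

j(9)→r(17) and u(20)→y(24) fit y≡3x+16 (mod 26); the inverse of 3 mod 26 is 9. Each letter's alphabet position (a=0..z=25) is mapped through 3·x+16 mod 26 — an affine cipher.
On prince: p(15)→3·15+16≡9=j; r(17)→3·17+16≡15=p; i(8)→3·8+16≡14=o; n(13)→3·13+16≡3=d; c(2)→3·2+16≡22=w; e(4)→3·4+16≡2=c (all mod 26).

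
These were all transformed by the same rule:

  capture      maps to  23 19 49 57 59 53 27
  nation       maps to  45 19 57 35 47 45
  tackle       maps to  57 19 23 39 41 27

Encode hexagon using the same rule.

c(#3)→23 and a(#1)→19: differences scale by 2, so n = 2·pos + 17. Each letter becomes 2×(its alphabet position, a=1..z=26) + 17.
On hexagon: h=8→33, e=5→27, x=24→65, a=1→19, g=7→31, o=15→47, n=14→45.

33 27 65 19 31 47 45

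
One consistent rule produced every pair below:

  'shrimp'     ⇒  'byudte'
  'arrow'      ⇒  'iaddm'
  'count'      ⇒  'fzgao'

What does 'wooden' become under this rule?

Read the word backwards and shift each letter +12.
On wooden: reverse → nedoow; then shift: n+12=z, e+12=q, d+12=p, o+12=a, o+12=a, w+12=i.

zqpaai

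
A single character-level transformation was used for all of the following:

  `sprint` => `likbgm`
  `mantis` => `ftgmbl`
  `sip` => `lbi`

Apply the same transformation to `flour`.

yehnk

Compare letters: s→l is +19, p→i is +19, r→k is +19 — a constant shift. This is a Caesar cipher with shift 19.
For flour: f+19=y, l+19=e, o+19=h, u+19=n, r+19=k.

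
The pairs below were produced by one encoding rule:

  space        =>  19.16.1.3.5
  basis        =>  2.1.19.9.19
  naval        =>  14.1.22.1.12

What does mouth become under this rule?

s is letter #19 and maps to 19: an offset of 0. Each letter is replaced by its alphabet position (a=1, b=2, …, z=26).
Applying it to mouth: m=13→13, o=15→15, u=21→21, t=20→20, h=8→8.

13.15.21.20.8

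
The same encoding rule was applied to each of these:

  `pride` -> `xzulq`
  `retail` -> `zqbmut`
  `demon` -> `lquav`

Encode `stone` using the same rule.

The shift depends on letter class: consonant p→x is +8, but vowel i→u is +12. Two shifts are in play — +12 for a/e/i/o/u, +8 for every other letter.
Applying it to stone: s(cons)+8=a, t(cons)+8=b, o(vowel)+12=a, n(cons)+8=v, e(vowel)+12=q.

abavq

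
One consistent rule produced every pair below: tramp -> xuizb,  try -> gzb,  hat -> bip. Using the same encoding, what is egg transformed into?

The output letters match the input read backwards, each shifted +8: tramp reversed is pmart. Read the word backwards and shift each letter +8.
On egg: reverse → gge; then shift: g+8=o, g+8=o, e+8=m.

oom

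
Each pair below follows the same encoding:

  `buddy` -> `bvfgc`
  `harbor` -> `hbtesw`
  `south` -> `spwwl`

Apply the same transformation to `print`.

pskqx

In buddy: b→b is +0, u→v is +1, d→f is +2, d→g is +3 — the shift increases by 1 each position. Each letter shifts forward by its position index (0, 1, 2, …) — the shift grows by one for each successive letter.
Applying it to print: p+0=p, r+1=s, i+2=k, n+3=q, t+4=x.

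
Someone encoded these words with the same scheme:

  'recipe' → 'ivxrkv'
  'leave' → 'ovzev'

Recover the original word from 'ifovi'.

Each pair mirrors across the alphabet (r↔i, e↔v, c↔x): positions sum to 25. Each letter is replaced by its mirror in the alphabet: a↔z, b↔y, c↔x, and so on (the Atbash cipher).
Reversing it on ifovi: i↔r, f↔u, o↔l, v↔e, i↔r.

ruler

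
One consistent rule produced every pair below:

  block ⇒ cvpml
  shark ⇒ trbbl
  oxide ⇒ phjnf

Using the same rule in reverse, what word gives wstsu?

visit

It's a Vigenère-style cipher with numeric key [1,10]: position i shifts by key[i mod 2].
Undoing it on wstsu: w−1=v, s−10=i, t−1=s, s−10=i, u−1=t.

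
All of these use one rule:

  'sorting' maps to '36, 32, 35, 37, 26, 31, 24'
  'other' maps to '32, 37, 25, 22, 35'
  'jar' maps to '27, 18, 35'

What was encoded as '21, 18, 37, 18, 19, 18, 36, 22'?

database

s is letter #19 and maps to 36: an offset of 17. Letters become their 1-based position plus 17 (so a→18, b→19, …).
Undoing it on 21, 18, 37, 18, 19, 18, 36, 22: 21→(21−17)÷1=4=d, 18→(18−17)÷1=1=a, 37→(37−17)÷1=20=t, 18→(18−17)÷1=1=a, 19→(19−17)÷1=2=b, 18→(18−17)÷1=1=a, 36→(36−17)÷1=19=s, 22→(22−17)÷1=5=e.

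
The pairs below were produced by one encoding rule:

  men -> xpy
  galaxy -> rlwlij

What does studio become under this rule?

Compare letters: m→x is +11, e→p is +11, n→y is +11 — a constant shift. It's a constant shift of +11 (ROT11).
On studio: s+11=d, t+11=e, u+11=f, d+11=o, i+11=t, o+11=z.

defotz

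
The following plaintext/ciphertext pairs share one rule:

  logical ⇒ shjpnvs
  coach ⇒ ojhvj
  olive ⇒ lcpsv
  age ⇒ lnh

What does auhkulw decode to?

pendant

Two steps: reverse the string, then apply a Caesar shift of +7.
Reversing it on auhkulw: shift back: a−7=t, u−7=n, h−7=a, k−7=d, u−7=n, l−7=e, w−7=p → tnadnep; then reverse → pendant.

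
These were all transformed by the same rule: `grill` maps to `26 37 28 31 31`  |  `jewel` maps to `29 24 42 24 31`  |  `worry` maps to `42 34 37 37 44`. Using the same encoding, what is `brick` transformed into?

21 37 28 22 30

Letters become their 1-based position plus 19 (so a→20, b→21, …).
Applying it to brick: b=2→21, r=18→37, i=9→28, c=3→22, k=11→30.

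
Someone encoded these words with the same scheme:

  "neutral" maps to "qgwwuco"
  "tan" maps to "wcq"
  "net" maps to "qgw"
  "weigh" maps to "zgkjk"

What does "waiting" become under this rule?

The shift depends on letter class: consonant n→q is +3, but vowel e→g is +2. Vowels shift forward by 2 and consonants shift forward by 3.
For waiting: w(cons)+3=z, a(vowel)+2=c, i(vowel)+2=k, t(cons)+3=w, i(vowel)+2=k, n(cons)+3=q, g(cons)+3=j.

zckwkqj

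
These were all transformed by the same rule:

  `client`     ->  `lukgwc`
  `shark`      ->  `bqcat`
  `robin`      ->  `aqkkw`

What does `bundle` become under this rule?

Vowels shift forward by 2 and consonants shift forward by 9.
Applying it to bundle: b(cons)+9=k, u(vowel)+2=w, n(cons)+9=w, d(cons)+9=m, l(cons)+9=u, e(vowel)+2=g.

kwwmug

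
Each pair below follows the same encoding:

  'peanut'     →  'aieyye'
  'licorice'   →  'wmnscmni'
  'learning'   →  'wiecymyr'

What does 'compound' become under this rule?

nsxasyyo

The shift depends on letter class: consonant p→a is +11, but vowel e→i is +4. Vowels shift forward by 4 and consonants shift forward by 11.
On compound: c(cons)+11=n, o(vowel)+4=s, m(cons)+11=x, p(cons)+11=a, o(vowel)+4=s, u(vowel)+4=y, n(cons)+11=y, d(cons)+11=o.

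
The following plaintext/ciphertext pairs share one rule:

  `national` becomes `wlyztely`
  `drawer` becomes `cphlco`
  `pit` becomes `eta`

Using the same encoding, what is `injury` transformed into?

jcfuyt

The output letters match the input read backwards, each shifted +11: national reversed is lanoitan. Read the word backwards and shift each letter +11.
Applying it to injury: reverse → yrujni; then shift: y+11=j, r+11=c, u+11=f, j+11=u, n+11=y, i+11=t.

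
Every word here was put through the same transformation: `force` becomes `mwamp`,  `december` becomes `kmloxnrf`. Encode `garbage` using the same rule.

niallsr

In force: f→m is +7, o→w is +8, r→a is +9, c→m is +10 — the shift increases by 1 each position. Letter i (0-indexed) is shifted by i+7, so successive shifts are 7, 8, 9, ….
On garbage: g+7=n, a+8=i, r+9=a, b+10=l, a+11=l, g+12=s, e+13=r.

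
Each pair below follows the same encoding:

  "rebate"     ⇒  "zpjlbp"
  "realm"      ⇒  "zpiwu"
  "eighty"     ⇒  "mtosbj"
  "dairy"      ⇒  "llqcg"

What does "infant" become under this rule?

Shifts by position in rebate: pos 0: r→z (+8), pos 1: e→p (+11), pos 2: b→j (+8), pos 3: a→l (+11) — repeating every 2. It's a Vigenère-style cipher with numeric key [8,11]: position i shifts by key[i mod 2].
For infant: i+8=q, n+11=y, f+8=n, a+11=l, n+8=v, t+11=e.

qynlve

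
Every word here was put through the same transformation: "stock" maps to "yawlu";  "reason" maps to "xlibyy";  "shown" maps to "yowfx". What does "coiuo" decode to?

In stock: s→y is +6, t→a is +7, o→w is +8, c→l is +9 — the shift increases by 1 each position. Letter i (0-indexed) is shifted by i+6, so successive shifts are 6, 7, 8, ….
Undoing it on coiuo: c−6=w, o−7=h, i−8=a, u−9=l, o−10=e.

whale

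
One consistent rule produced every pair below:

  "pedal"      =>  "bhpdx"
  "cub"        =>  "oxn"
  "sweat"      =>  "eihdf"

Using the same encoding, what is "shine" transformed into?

The shift depends on letter class: consonant p→b is +12, but vowel e→h is +3. Two shifts are in play — +3 for a/e/i/o/u, +12 for every other letter.
For shine: s(cons)+12=e, h(cons)+12=t, i(vowel)+3=l, n(cons)+12=z, e(vowel)+3=h.

etlzh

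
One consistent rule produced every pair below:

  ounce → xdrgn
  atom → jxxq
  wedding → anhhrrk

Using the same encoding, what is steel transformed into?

The shift depends on letter class: consonant n→r is +4, but vowel o→x is +9. Vowels shift forward by 9 and consonants shift forward by 4.
Applying it to steel: s(cons)+4=w, t(cons)+4=x, e(vowel)+9=n, e(vowel)+9=n, l(cons)+4=p.

wxnnp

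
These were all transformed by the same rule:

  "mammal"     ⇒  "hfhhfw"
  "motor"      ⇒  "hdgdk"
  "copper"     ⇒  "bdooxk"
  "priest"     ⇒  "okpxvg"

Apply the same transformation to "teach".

gxfbe

m(12)→h(7) and a(0)→f(5) fit y≡11x+5 (mod 26); the inverse of 11 mod 26 is 19. Treating letters as 0–25, the rule is x ↦ 11x + 5 (mod 26).
Applying it to teach: t(19)→11·19+5≡6=g; e(4)→11·4+5≡23=x; a(0)→11·0+5≡5=f; c(2)→11·2+5≡1=b; h(7)→11·7+5≡4=e (all mod 26).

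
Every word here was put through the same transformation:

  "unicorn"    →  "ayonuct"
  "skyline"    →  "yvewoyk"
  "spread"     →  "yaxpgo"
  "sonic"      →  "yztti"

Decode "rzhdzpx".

lobster

Shifts by position in unicorn: pos 0: u→a (+6), pos 1: n→y (+11), pos 2: i→o (+6), pos 3: c→n (+11) — repeating every 2. It's a Vigenère-style cipher with numeric key [6,11]: position i shifts by key[i mod 2].
Reversing it on rzhdzpx: r−6=l, z−11=o, h−6=b, d−11=s, z−6=t, p−11=e, x−6=r.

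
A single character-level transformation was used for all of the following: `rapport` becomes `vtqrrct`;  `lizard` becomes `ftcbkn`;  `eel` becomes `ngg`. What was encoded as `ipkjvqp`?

Two steps: reverse the string, then apply a Caesar shift of +2.
Undoing it on ipkjvqp: shift back: i−2=g, p−2=n, k−2=i, j−2=h, v−2=t, q−2=o, p−2=n → gnihton; then reverse → nothing.

nothing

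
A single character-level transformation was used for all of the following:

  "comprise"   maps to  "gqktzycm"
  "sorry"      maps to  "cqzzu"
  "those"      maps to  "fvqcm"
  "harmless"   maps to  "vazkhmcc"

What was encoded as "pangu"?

c(2)→g(6) and o(14)→q(16) fit y≡3x+0 (mod 26); the inverse of 3 mod 26 is 9. This is an affine cipher: with a=0,…,z=25, each position x becomes (3x+0) mod 26.
Reversing it on pangu: p(15)→9·(15−0)≡5=f; a(0)→9·(0−0)≡0=a; n(13)→9·(13−0)≡13=n; g(6)→9·(6−0)≡2=c; u(20)→9·(20−0)≡24=y (all mod 26).

fancy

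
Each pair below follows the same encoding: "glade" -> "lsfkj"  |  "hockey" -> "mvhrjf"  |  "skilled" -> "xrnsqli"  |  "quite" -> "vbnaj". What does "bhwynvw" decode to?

warrior

Shifts by position in glade: pos 0: g→l (+5), pos 1: l→s (+7), pos 2: a→f (+5), pos 3: d→k (+7) — repeating every 2. The shifts repeat in a cycle of length 2: positions 0,1,… shift by +5, +7, then the pattern repeats.
Decoding bhwynvw: b−5=w, h−7=a, w−5=r, y−7=r, n−5=i, v−7=o, w−5=r.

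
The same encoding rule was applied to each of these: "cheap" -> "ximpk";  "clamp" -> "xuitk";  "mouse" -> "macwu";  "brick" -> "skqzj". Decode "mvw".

The output letters match the input read backwards, each shifted +8: cheap reversed is paehc. The word is reversed, then every letter is shifted forward by 8.
Decoding mvw: shift back: m−8=e, v−8=n, w−8=o → eno; then reverse → one.

one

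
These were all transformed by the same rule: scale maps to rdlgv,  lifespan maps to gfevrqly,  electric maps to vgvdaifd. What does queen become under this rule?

s(18)→r(17) and c(2)→d(3) fit y≡9x+11 (mod 26); the inverse of 9 mod 26 is 3. Treating letters as 0–25, the rule is x ↦ 9x + 11 (mod 26).
Applying it to queen: q(16)→9·16+11≡25=z; u(20)→9·20+11≡9=j; e(4)→9·4+11≡21=v; e(4)→9·4+11≡21=v; n(13)→9·13+11≡24=y (all mod 26).

zjvvy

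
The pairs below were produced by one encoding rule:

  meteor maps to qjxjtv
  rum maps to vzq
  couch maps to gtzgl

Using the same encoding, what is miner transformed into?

qnrjv

The shift depends on letter class: consonant m→q is +4, but vowel e→j is +5. Two shifts are in play — +5 for a/e/i/o/u, +4 for every other letter.
On miner: m(cons)+4=q, i(vowel)+5=n, n(cons)+4=r, e(vowel)+5=j, r(cons)+4=v.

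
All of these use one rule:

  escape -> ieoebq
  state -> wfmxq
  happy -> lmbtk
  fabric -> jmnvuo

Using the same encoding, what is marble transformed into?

qmdfxq

Shifts by position in escape: pos 0: e→i (+4), pos 1: s→e (+12), pos 2: c→o (+12), pos 3: a→e (+4), pos 4: p→b (+12), pos 5: e→q (+12) — repeating every 3. A repeating key of period 3 is used — shifts +4, +12, +12 over and over.
Applying it to marble: m+4=q, a+12=m, r+12=d, b+4=f, l+12=x, e+12=q.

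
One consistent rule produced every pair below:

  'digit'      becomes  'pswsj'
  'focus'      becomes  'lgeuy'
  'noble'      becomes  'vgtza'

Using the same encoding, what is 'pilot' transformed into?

d(3)→p(15) and i(8)→s(18) fit y≡11x+8 (mod 26); the inverse of 11 mod 26 is 19. Each letter's alphabet position (a=0..z=25) is mapped through 11·x+8 mod 26 — an affine cipher.
Applying it to pilot: p(15)→11·15+8≡17=r; i(8)→11·8+8≡18=s; l(11)→11·11+8≡25=z; o(14)→11·14+8≡6=g; t(19)→11·19+8≡9=j (all mod 26).

rszgj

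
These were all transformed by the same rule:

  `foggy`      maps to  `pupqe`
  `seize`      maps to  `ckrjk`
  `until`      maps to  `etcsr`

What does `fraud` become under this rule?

pxjej

Shifts by position in foggy: pos 0: f→p (+10), pos 1: o→u (+6), pos 2: g→p (+9), pos 3: g→q (+10), pos 4: y→e (+6) — repeating every 3. The shifts repeat in a cycle of length 3: positions 0,1,… shift by +10, +6, +9, then the pattern repeats.
Applying it to fraud: f+10=p, r+6=x, a+9=j, u+10=e, d+6=j.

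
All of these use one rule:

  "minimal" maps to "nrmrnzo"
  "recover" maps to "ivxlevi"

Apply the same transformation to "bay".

Each pair mirrors across the alphabet (m↔n, i↔r, n↔m): positions sum to 25. Each letter is replaced by its mirror in the alphabet: a↔z, b↔y, c↔x, and so on (the Atbash cipher).
Applying it to bay: b↔y, a↔z, y↔b.

yzb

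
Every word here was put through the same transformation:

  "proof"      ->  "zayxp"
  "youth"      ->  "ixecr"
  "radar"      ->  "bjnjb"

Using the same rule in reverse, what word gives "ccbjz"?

Shifts by position in proof: pos 0: p→z (+10), pos 1: r→a (+9), pos 2: o→y (+10), pos 3: o→x (+9) — repeating every 2. It's a Vigenère-style cipher with numeric key [10,9]: position i shifts by key[i mod 2].
Reversing it on ccbjz: c−10=s, c−9=t, b−10=r, j−9=a, z−10=p.

strap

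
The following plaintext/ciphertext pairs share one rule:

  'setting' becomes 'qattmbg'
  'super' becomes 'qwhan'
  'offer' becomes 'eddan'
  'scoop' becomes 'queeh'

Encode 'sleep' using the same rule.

qvaah

Each letter's alphabet position (a=0..z=25) is mapped through 3·x+14 mod 26 — an affine cipher.
For sleep: s(18)→3·18+14≡16=q; l(11)→3·11+14≡21=v; e(4)→3·4+14≡0=a; e(4)→3·4+14≡0=a; p(15)→3·15+14≡7=h (all mod 26).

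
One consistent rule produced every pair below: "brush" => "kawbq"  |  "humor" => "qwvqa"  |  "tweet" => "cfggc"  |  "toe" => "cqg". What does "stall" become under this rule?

The rule splits by letter class: vowels +2, consonants +9.
For stall: s(cons)+9=b, t(cons)+9=c, a(vowel)+2=c, l(cons)+9=u, l(cons)+9=u.

bccuu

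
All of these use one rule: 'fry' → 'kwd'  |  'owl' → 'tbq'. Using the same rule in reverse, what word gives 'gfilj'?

badge

Compare letters: f→k is +5, r→w is +5, y→d is +5 — a constant shift. Every letter moves 5 places later in the alphabet, wrapping around z→a.
Decoding gfilj: g−5=b, f−5=a, i−5=d, l−5=g, j−5=e.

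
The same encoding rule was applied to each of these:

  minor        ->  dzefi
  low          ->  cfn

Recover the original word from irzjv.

raise

Compare letters: m→d is +17, i→z is +17, n→e is +17 — a constant shift. Every letter moves 17 places later in the alphabet, wrapping around z→a.
Reversing it on irzjv: i−17=r, r−17=a, z−17=i, j−17=s, v−17=e.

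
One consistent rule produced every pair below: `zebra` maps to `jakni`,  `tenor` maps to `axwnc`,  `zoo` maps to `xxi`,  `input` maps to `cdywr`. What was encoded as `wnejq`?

haven

The output letters match the input read backwards, each shifted +9: zebra reversed is arbez. Two steps: reverse the string, then apply a Caesar shift of +9.
Decoding wnejq: shift back: w−9=n, n−9=e, e−9=v, j−9=a, q−9=h → nevah; then reverse → haven.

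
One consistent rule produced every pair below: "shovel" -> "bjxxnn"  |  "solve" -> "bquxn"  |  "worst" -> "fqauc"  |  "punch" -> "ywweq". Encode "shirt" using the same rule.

bjrtc

It's a Vigenère-style cipher with numeric key [9,2]: position i shifts by key[i mod 2].
For shirt: s+9=b, h+2=j, i+9=r, r+2=t, t+9=c.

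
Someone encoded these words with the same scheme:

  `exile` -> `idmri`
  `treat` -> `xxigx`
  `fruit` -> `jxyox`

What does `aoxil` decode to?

Shifts by position in exile: pos 0: e→i (+4), pos 1: x→d (+6), pos 2: i→m (+4), pos 3: l→r (+6) — repeating every 2. It's a Vigenère-style cipher with numeric key [4,6]: position i shifts by key[i mod 2].
Decoding aoxil: a−4=w, o−6=i, x−4=t, i−6=c, l−4=h.

witch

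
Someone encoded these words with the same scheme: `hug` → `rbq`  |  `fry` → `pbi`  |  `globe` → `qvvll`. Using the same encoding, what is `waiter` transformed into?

The shift depends on letter class: consonant h→r is +10, but vowel u→b is +7. The rule splits by letter class: vowels +7, consonants +10.
On waiter: w(cons)+10=g, a(vowel)+7=h, i(vowel)+7=p, t(cons)+10=d, e(vowel)+7=l, r(cons)+10=b.

ghpdlb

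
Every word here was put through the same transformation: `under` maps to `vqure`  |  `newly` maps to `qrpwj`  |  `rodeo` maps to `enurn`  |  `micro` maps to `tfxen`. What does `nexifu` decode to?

Treating letters as 0–25, the rule is x ↦ 23x + 3 (mod 26).
Reversing it on nexifu: n(13)→17·(13−3)≡14=o; e(4)→17·(4−3)≡17=r; x(23)→17·(23−3)≡2=c; i(8)→17·(8−3)≡7=h; f(5)→17·(5−3)≡8=i; u(20)→17·(20−3)≡3=d (all mod 26).

orchid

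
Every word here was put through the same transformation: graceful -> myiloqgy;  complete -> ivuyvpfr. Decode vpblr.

In graceful: g→m is +6, r→y is +7, a→i is +8, c→l is +9 — the shift increases by 1 each position. Each letter shifts forward by (position + 6), i.e. 6, 7, 8, … — the shift grows by one for each successive letter.
Decoding vpblr: v−6=p, p−7=i, b−8=t, l−9=c, r−10=h.

pitch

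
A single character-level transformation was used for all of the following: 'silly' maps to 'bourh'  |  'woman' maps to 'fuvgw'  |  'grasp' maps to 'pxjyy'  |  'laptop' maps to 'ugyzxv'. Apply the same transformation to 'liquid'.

A repeating key of period 2 is used — shifts +9, +6 over and over.
For liquid: l+9=u, i+6=o, q+9=z, u+6=a, i+9=r, d+6=j.

uozarj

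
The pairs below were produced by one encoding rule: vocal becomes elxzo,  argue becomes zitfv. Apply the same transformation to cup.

Each letter is replaced by its mirror in the alphabet: a↔z, b↔y, c↔x, and so on (the Atbash cipher).
For cup: c↔x, u↔f, p↔k.

xfk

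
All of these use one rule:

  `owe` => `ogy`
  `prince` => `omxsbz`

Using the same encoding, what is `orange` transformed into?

The output letters match the input read backwards, each shifted +10: owe reversed is ewo. Two steps: reverse the string, then apply a Caesar shift of +10.
For orange: reverse → egnaro; then shift: e+10=o, g+10=q, n+10=x, a+10=k, r+10=b, o+10=y.

oqxkby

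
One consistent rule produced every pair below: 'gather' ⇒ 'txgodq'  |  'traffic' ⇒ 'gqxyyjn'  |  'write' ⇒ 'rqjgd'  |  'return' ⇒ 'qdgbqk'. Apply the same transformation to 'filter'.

yjugdq

This is an affine cipher: with a=0,…,z=25, each position x becomes (21x+23) mod 26.
Applying it to filter: f(5)→21·5+23≡24=y; i(8)→21·8+23≡9=j; l(11)→21·11+23≡20=u; t(19)→21·19+23≡6=g; e(4)→21·4+23≡3=d; r(17)→21·17+23≡16=q (all mod 26).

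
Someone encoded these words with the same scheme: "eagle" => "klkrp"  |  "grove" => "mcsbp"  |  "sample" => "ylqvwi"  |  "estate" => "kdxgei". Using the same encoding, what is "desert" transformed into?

Shifts by position in eagle: pos 0: e→k (+6), pos 1: a→l (+11), pos 2: g→k (+4), pos 3: l→r (+6), pos 4: e→p (+11) — repeating every 3. The shifts repeat in a cycle of length 3: positions 0,1,… shift by +6, +11, +4, then the pattern repeats.
On desert: d+6=j, e+11=p, s+4=w, e+6=k, r+11=c, t+4=x.

jpwkcx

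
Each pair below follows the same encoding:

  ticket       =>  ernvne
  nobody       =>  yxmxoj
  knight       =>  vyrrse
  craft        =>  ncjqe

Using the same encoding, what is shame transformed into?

dsjxn

The shift depends on letter class: consonant t→e is +11, but vowel i→r is +9. The rule splits by letter class: vowels +9, consonants +11.
Applying it to shame: s(cons)+11=d, h(cons)+11=s, a(vowel)+9=j, m(cons)+11=x, e(vowel)+9=n.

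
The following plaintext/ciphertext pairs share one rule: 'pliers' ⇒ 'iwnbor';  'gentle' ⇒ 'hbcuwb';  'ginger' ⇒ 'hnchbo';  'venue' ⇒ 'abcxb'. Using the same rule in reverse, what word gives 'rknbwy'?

p(15)→i(8) and l(11)→w(22) fit y≡3x+15 (mod 26); the inverse of 3 mod 26 is 9. Each letter's alphabet position (a=0..z=25) is mapped through 3·x+15 mod 26 — an affine cipher.
Decoding rknbwy: r(17)→9·(17−15)≡18=s; k(10)→9·(10−15)≡7=h; n(13)→9·(13−15)≡8=i; b(1)→9·(1−15)≡4=e; w(22)→9·(22−15)≡11=l; y(24)→9·(24−15)≡3=d (all mod 26).

shield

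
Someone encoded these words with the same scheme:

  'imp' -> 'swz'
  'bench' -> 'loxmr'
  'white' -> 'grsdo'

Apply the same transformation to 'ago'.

kqy

Compare letters: i→s is +10, m→w is +10, p→z is +10 — a constant shift. Every letter moves 10 places later in the alphabet, wrapping around z→a.
For ago: a+10=k, g+10=q, o+10=y.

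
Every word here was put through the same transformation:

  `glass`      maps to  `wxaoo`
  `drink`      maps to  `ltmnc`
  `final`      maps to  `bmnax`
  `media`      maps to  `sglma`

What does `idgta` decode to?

g(6)→w(22) and l(11)→x(23) fit y≡21x+0 (mod 26); the inverse of 21 mod 26 is 5. This is an affine cipher: with a=0,…,z=25, each position x becomes (21x+0) mod 26.
Undoing it on idgta: i(8)→5·(8−0)≡14=o; d(3)→5·(3−0)≡15=p; g(6)→5·(6−0)≡4=e; t(19)→5·(19−0)≡17=r; a(0)→5·(0−0)≡0=a (all mod 26).

opera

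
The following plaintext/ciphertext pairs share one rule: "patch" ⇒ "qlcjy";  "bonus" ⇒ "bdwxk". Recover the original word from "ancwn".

enter

The word is reversed, then every letter is shifted forward by 9.
Undoing it on ancwn: shift back: a−9=r, n−9=e, c−9=t, w−9=n, n−9=e → retne; then reverse → enter.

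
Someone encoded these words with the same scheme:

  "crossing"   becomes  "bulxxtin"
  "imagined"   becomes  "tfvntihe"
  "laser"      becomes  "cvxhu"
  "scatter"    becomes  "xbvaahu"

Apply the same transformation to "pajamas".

c(2)→b(1) and r(17)→u(20) fit y≡3x+21 (mod 26); the inverse of 3 mod 26 is 9. Treating letters as 0–25, the rule is x ↦ 3x + 21 (mod 26).
On pajamas: p(15)→3·15+21≡14=o; a(0)→3·0+21≡21=v; j(9)→3·9+21≡22=w; a(0)→3·0+21≡21=v; m(12)→3·12+21≡5=f; a(0)→3·0+21≡21=v; s(18)→3·18+21≡23=x (all mod 26).

ovwvfvx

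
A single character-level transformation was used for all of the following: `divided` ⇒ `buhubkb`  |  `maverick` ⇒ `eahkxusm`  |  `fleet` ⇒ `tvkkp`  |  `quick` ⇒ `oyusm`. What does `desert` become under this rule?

bkgkxp

d(3)→b(1) and i(8)→u(20) fit y≡9x+0 (mod 26); the inverse of 9 mod 26 is 3. This is an affine cipher: with a=0,…,z=25, each position x becomes (9x+0) mod 26.
Applying it to desert: d(3)→9·3+0≡1=b; e(4)→9·4+0≡10=k; s(18)→9·18+0≡6=g; e(4)→9·4+0≡10=k; r(17)→9·17+0≡23=x; t(19)→9·19+0≡15=p (all mod 26).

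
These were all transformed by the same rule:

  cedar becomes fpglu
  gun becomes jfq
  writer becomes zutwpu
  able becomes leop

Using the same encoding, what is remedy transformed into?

upppgb

Two shifts are in play — +11 for a/e/i/o/u, +3 for every other letter.
On remedy: r(cons)+3=u, e(vowel)+11=p, m(cons)+3=p, e(vowel)+11=p, d(cons)+3=g, y(cons)+3=b.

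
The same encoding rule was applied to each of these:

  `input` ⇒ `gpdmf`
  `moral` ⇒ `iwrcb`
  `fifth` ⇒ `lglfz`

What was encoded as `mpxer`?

under

This is an affine cipher: with a=0,…,z=25, each position x becomes (7x+2) mod 26.
Reversing it on mpxer: m(12)→15·(12−2)≡20=u; p(15)→15·(15−2)≡13=n; x(23)→15·(23−2)≡3=d; e(4)→15·(4−2)≡4=e; r(17)→15·(17−2)≡17=r (all mod 26).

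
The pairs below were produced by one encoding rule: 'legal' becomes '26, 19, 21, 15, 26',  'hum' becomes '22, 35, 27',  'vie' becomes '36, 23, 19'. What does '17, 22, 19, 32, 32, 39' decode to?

cherry

l is letter #12 and maps to 26: an offset of 14. Letters become their 1-based position plus 14 (so a→15, b→16, …).
Undoing it on 17, 22, 19, 32, 32, 39: 17→(17−14)÷1=3=c, 22→(22−14)÷1=8=h, 19→(19−14)÷1=5=e, 32→(32−14)÷1=18=r, 32→(32−14)÷1=18=r, 39→(39−14)÷1=25=y.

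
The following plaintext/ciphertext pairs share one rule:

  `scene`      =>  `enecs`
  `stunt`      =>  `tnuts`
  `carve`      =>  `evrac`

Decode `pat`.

tap

The output letters match the input read backwards: scene reversed is enecs. It's just the letters in reverse order.
Decoding pat: then reverse → tap.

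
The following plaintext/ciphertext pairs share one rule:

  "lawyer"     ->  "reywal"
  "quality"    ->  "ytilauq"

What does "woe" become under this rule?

eow

It's just the letters in reverse order.
Applying it to woe: reverse → eow.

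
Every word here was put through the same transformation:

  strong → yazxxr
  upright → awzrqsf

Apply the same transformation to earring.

khzasys

In strong: s→y is +6, t→a is +7, r→z is +8, o→x is +9 — the shift increases by 1 each position. The shift increases by 1 at each position, starting from +6: 6, 7, 8, ….
For earring: e+6=k, a+7=h, r+8=z, r+9=a, i+10=s, n+11=y, g+12=s.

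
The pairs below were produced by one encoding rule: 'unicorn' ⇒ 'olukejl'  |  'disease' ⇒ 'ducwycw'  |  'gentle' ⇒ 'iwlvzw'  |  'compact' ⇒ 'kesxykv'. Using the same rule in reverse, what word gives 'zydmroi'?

u(20)→o(14) and n(13)→l(11) fit y≡19x+24 (mod 26); the inverse of 19 mod 26 is 11. Each letter's alphabet position (a=0..z=25) is mapped through 19·x+24 mod 26 — an affine cipher.
Reversing it on zydmroi: z(25)→11·(25−24)≡11=l; y(24)→11·(24−24)≡0=a; d(3)→11·(3−24)≡3=d; m(12)→11·(12−24)≡24=y; r(17)→11·(17−24)≡1=b; o(14)→11·(14−24)≡20=u; i(8)→11·(8−24)≡6=g (all mod 26).

ladybug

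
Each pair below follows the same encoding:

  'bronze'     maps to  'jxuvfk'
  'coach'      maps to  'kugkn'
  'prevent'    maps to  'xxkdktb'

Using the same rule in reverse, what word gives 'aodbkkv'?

Shifts by position in bronze: pos 0: b→j (+8), pos 1: r→x (+6), pos 2: o→u (+6), pos 3: n→v (+8), pos 4: z→f (+6), pos 5: e→k (+6) — repeating every 3. The shifts repeat in a cycle of length 3: positions 0,1,… shift by +8, +6, +6, then the pattern repeats.
Decoding aodbkkv: a−8=s, o−6=i, d−6=x, b−8=t, k−6=e, k−6=e, v−8=n.

sixteen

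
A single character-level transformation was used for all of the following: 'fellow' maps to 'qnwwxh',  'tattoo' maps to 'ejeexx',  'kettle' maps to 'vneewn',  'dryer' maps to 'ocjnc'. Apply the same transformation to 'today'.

exojj

The shift depends on letter class: consonant f→q is +11, but vowel e→n is +9. Two shifts are in play — +9 for a/e/i/o/u, +11 for every other letter.
For today: t(cons)+11=e, o(vowel)+9=x, d(cons)+11=o, a(vowel)+9=j, y(cons)+11=j.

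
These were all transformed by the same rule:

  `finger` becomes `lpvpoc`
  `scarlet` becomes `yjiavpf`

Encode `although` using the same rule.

gsbqyfsu

In finger: f→l is +6, i→p is +7, n→v is +8, g→p is +9 — the shift increases by 1 each position. Each letter shifts forward by (position + 6), i.e. 6, 7, 8, … — the shift grows by one for each successive letter.
For although: a+6=g, l+7=s, t+8=b, h+9=q, o+10=y, u+11=f, g+12=s, h+13=u.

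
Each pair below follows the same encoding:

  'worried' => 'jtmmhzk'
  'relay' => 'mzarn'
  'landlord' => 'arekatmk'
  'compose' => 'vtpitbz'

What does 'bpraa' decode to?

w(22)→j(9) and o(14)→t(19) fit y≡15x+17 (mod 26); the inverse of 15 mod 26 is 7. This is an affine cipher: with a=0,…,z=25, each position x becomes (15x+17) mod 26.
Reversing it on bpraa: b(1)→7·(1−17)≡18=s; p(15)→7·(15−17)≡12=m; r(17)→7·(17−17)≡0=a; a(0)→7·(0−17)≡11=l; a(0)→7·(0−17)≡11=l (all mod 26).

small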